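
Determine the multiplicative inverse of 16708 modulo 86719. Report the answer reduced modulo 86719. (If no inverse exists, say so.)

Extended Euclidean algorithm:
86719 = 5*16708 + 3179
16708 = 5*3179 + 813
3179 = 3*813 + 740
813 = 1*740 + 73
740 = 10*73 + 10
73 = 7*10 + 3
10 = 3*3 + 1
3 = 3*1 + 0
gcd = 1, so the inverse exists. Back-substitute:
1 = 10 − 3·3
1 = −3·73 + 22·10
1 = 22·740 − 223·73
1 = −223·813 + 245·740
1 = 245·3179 − 958·813
1 = −958·16708 + 5035·3179
1 = 5035·86719 − 26133·16708
So 16708·(-26133) ≡ 1 (mod 86719), and -26133 ≡ 60586 (mod 86719).

60586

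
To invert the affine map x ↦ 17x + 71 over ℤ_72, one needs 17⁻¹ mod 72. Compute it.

Run Euclid on (72, 17):
72 = 4·17 + 4
17 = 4·4 + 1
4 = 4·1 + 0
gcd = 1, so the inverse exists. Back-substitute:
1 = 17 − 4·4
1 = −4·72 + 17·17
So 17·17 ≡ 1 (mod 72).

17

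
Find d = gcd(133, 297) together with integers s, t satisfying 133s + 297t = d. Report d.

Apply Euclid's algorithm to 297 and 133:
297 = 2·133 + 31
133 = 4·31 + 9
31 = 3·9 + 4
9 = 2·4 + 1
4 = 4·1 + 0
gcd(133, 297) = 1.
Working backward:
1 = 9 − 2·4
1 = −2·31 + 7·9
1 = 7·133 − 30·31
1 = −30·297 + 67·133
So 1 = (-30)·297 + (67)·133.

1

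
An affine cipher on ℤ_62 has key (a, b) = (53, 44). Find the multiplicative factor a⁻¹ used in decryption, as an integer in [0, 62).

Apply the Euclidean algorithm to 62 and 53:
62 = 1*53 + 9
53 = 5*9 + 8
9 = 1*8 + 1
8 = 8*1 + 0
Since gcd(53, 62) = 1, back-substitute to write 1 as a combination:
1 = 9 − 8
1 = −53 + 6·9
1 = 6·62 − 7·53
Hence 53⁻¹ ≡ -7 ≡ 55 (mod 62).

55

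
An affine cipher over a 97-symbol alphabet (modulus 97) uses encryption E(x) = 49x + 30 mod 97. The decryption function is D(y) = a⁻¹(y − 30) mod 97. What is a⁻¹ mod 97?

2

Apply the Euclidean algorithm to 97 and 49:
97 = 1×49 + 48
49 = 1×48 + 1
48 = 48×1 + 0
The gcd is 1. Working backward:
1 = 49 − 48
1 = −97 + 2·49
So 49·2 ≡ 1 (mod 97).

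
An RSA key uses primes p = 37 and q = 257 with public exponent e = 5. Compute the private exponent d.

7373

φ(n) = (p−1)(q−1) = 36·256 = 9216.
Need d with 5·d ≡ 1 (mod 9216). Apply the extended Euclidean algorithm:
9216 = 1843×5 + 1
5 = 5×1 + 0
Back-substitute:
1 = 9216 − 1843·5
So 5·(-1843) ≡ 1 (mod 9216), hence d ≡ -1843 ≡ 7373 (mod 9216).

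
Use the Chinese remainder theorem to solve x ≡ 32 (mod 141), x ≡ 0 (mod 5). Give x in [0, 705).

455

Write x = 32 + 141·k. Then 141·k ≡ 0 − 32 ≡ 3 (mod 5).
Need 141⁻¹ mod 5. Extended Euclid on (5, 1):
5 = 5·1 + 0
141⁻¹ ≡ 1 (mod 5), so k ≡ 1·3 ≡ 3 (mod 5).
x = 32 + 141·3 = 455.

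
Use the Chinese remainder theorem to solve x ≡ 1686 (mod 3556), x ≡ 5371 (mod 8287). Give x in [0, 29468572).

Write x = 1686 + 3556·k. Then 3556·k ≡ 5371 − 1686 ≡ 3685 (mod 8287).
Need 3556⁻¹ mod 8287. Extended Euclid on (8287, 3556):
8287 = 2·3556 + 1175
3556 = 3·1175 + 31
1175 = 37·31 + 28
31 = 1·28 + 3
28 = 9·3 + 1
3 = 3·1 + 0
Back-substitute:
1 = 28 − 9·3
1 = −9·31 + 10·28
1 = 10·1175 − 379·31
1 = −379·3556 + 1147·1175
1 = 1147·8287 − 2673·3556
3556⁻¹ ≡ 5614 (mod 8287), so k ≡ 5614·3685 ≡ 3238 (mod 8287).
x = 1686 + 3556·3238 = 11516014.

11516014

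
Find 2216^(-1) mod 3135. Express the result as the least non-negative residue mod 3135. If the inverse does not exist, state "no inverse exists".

2231

Extended Euclidean algorithm:
3135 = 1×2216 + 919
2216 = 2×919 + 378
919 = 2×378 + 163
378 = 2×163 + 52
163 = 3×52 + 7
52 = 7×7 + 3
7 = 2×3 + 1
3 = 3×1 + 0
The gcd is 1. Working backward:
1 = 7 − 2·3
1 = −2·52 + 15·7
1 = 15·163 − 47·52
1 = −47·378 + 109·163
1 = 109·919 − 265·378
1 = −265·2216 + 639·919
1 = 639·3135 − 904·2216
Hence 2216⁻¹ ≡ -904 ≡ 2231 (mod 3135).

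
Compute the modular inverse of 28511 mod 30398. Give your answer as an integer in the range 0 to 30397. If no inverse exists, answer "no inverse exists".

Run Euclid on (30398, 28511):
30398 = 1×28511 + 1887
28511 = 15×1887 + 206
1887 = 9×206 + 33
206 = 6×33 + 8
33 = 4×8 + 1
8 = 8×1 + 0
Since gcd(28511, 30398) = 1, back-substitute to write 1 as a combination:
1 = 33 − 4·8
1 = −4·206 + 25·33
1 = 25·1887 − 229·206
1 = −229·28511 + 3460·1887
1 = 3460·30398 − 3689·28511
Hence 28511⁻¹ ≡ -3689 ≡ 26709 (mod 30398).

26709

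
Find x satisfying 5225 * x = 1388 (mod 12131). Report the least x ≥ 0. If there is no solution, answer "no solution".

First find gcd(5225, 12131):
12131 = 2×5225 + 1681
5225 = 3×1681 + 182
1681 = 9×182 + 43
182 = 4×43 + 10
43 = 4×10 + 3
10 = 3×3 + 1
3 = 3×1 + 0
gcd = 1, so a unique solution mod 12131 exists.
Back-substitute for the Bézout coefficients:
1 = 10 − 3·3
1 = −3·43 + 13·10
1 = 13·182 − 55·43
1 = −55·1681 + 508·182
1 = 508·5225 − 1579·1681
1 = −1579·12131 + 3666·5225
So 5225·(3666) ≡ 1 (mod 12131), giving 5225⁻¹ ≡ 3666.
x ≡ 5225⁻¹·1388 ≡ 3666·1388 ≡ 5519 (mod 12131).

5519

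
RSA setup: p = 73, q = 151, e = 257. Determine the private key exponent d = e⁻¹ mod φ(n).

φ(n) = (p−1)(q−1) = 72·150 = 10800.
Need d with 257·d ≡ 1 (mod 10800). Apply the extended Euclidean algorithm:
10800 = 42·257 + 6
257 = 42·6 + 5
6 = 1·5 + 1
5 = 5·1 + 0
Back-substitute:
1 = 6 − 5
1 = −257 + 43·6
1 = 43·10800 − 1807·257
So 257·(-1807) ≡ 1 (mod 10800), hence d ≡ -1807 ≡ 8993 (mod 10800).

8993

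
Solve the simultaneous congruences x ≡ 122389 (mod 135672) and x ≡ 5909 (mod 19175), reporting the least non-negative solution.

Write x = 122389 + 135672·k. Then 135672·k ≡ 5909 − 122389 ≡ 17745 (mod 19175).
Need 135672⁻¹ mod 19175. Extended Euclid on (19175, 1447):
19175 = 13×1447 + 364
1447 = 3×364 + 355
364 = 1×355 + 9
355 = 39×9 + 4
9 = 2×4 + 1
4 = 4×1 + 0
Back-substitute:
1 = 9 − 2·4
1 = −2·355 + 79·9
1 = 79·364 − 81·355
1 = −81·1447 + 322·364
1 = 322·19175 − 4267·1447
135672⁻¹ ≡ 14908 (mod 19175), so k ≡ 14908·17745 ≡ 4160 (mod 19175).
x = 122389 + 135672·4160 = 564517909.

564517909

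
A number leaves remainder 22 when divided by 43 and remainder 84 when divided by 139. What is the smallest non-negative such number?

1613

Write x = 22 + 43·k. Then 43·k ≡ 84 − 22 ≡ 62 (mod 139).
Need 43⁻¹ mod 139. Extended Euclid on (139, 43):
139 = 3·43 + 10
43 = 4·10 + 3
10 = 3·3 + 1
3 = 3·1 + 0
Back-substitute:
1 = 10 − 3·3
1 = −3·43 + 13·10
1 = 13·139 − 42·43
43⁻¹ ≡ 97 (mod 139), so k ≡ 97·62 ≡ 37 (mod 139).
x = 22 + 43·37 = 1613.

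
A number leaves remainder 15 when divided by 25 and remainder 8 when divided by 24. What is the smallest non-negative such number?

Write x = 15 + 25·k. Then 25·k ≡ 8 − 15 ≡ 17 (mod 24).
Need 25⁻¹ mod 24. Extended Euclid on (24, 1):
24 = 24·1 + 0
25⁻¹ ≡ 1 (mod 24), so k ≡ 1·17 ≡ 17 (mod 24).
x = 15 + 25·17 = 440.

440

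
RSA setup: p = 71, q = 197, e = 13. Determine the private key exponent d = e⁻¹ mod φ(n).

5277

φ(n) = (p−1)(q−1) = 70·196 = 13720.
Need d with 13·d ≡ 1 (mod 13720). Apply the extended Euclidean algorithm:
13720 = 1055·13 + 5
13 = 2·5 + 3
5 = 1·3 + 2
3 = 1·2 + 1
2 = 2·1 + 0
Back-substitute:
1 = 3 − 2
1 = −5 + 2·3
1 = 2·13 − 5·5
1 = −5·13720 + 5277·13
So 13·5277 ≡ 1 (mod 13720), hence d = 5277.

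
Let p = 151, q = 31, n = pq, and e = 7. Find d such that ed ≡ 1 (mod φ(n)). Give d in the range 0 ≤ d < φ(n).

643

φ(n) = (p−1)(q−1) = 150·30 = 4500.
Need d with 7·d ≡ 1 (mod 4500). Apply the extended Euclidean algorithm:
4500 = 642×7 + 6
7 = 1×6 + 1
6 = 6×1 + 0
Back-substitute:
1 = 7 − 6
1 = −4500 + 643·7
So 7·643 ≡ 1 (mod 4500), hence d = 643.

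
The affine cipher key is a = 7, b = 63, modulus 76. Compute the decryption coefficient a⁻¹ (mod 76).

Extended Euclidean algorithm:
76 = 10*7 + 6
7 = 1*6 + 1
6 = 6*1 + 0
gcd = 1, so the inverse exists. Back-substitute:
1 = 7 − 6
1 = −76 + 11·7
So 7·11 ≡ 1 (mod 76).

11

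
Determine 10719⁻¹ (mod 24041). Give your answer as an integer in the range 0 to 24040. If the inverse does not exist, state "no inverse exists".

Apply the Euclidean algorithm to 24041 and 10719:
24041 = 2*10719 + 2603
10719 = 4*2603 + 307
2603 = 8*307 + 147
307 = 2*147 + 13
147 = 11*13 + 4
13 = 3*4 + 1
4 = 4*1 + 0
Since gcd(10719, 24041) = 1, back-substitute to write 1 as a combination:
1 = 13 − 3·4
1 = −3·147 + 34·13
1 = 34·307 − 71·147
1 = −71·2603 + 602·307
1 = 602·10719 − 2479·2603
1 = −2479·24041 + 5560·10719
So 10719·5560 ≡ 1 (mod 24041).

5560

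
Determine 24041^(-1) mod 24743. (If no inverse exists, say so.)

gcd(24743, 24041) by repeated division:
24743 = 1×24041 + 702
24041 = 34×702 + 173
702 = 4×173 + 10
173 = 17×10 + 3
10 = 3×3 + 1
3 = 3×1 + 0
Since gcd(24041, 24743) = 1, back-substitute to write 1 as a combination:
1 = 10 − 3·3
1 = −3·173 + 52·10
1 = 52·702 − 211·173
1 = −211·24041 + 7226·702
1 = 7226·24743 − 7437·24041
So 24041·(-7437) ≡ 1 (mod 24743), and -7437 ≡ 17306 (mod 24743).

17306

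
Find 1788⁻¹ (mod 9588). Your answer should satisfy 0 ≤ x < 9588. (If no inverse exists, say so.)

no inverse exists

Euclidean algorithm on 9588, 1788:
9588 = 5·1788 + 648
1788 = 2·648 + 492
648 = 1·492 + 156
492 = 3·156 + 24
156 = 6·24 + 12
24 = 2·12 + 0
The gcd is 12, not 1, hence no inverse exists.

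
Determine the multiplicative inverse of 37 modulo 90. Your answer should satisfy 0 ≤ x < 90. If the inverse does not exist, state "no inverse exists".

73

Apply the Euclidean algorithm to 90 and 37:
90 = 2*37 + 16
37 = 2*16 + 5
16 = 3*5 + 1
5 = 5*1 + 0
gcd = 1, so the inverse exists. Back-substitute:
1 = 16 − 3·5
1 = −3·37 + 7·16
1 = 7·90 − 17·37
Thus 37·(-17) ≡ 1 (mod 90); reducing, -17 mod 90 = 73.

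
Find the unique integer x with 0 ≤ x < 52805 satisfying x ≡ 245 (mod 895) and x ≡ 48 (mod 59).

Write x = 245 + 895·k. Then 895·k ≡ 48 − 245 ≡ 39 (mod 59).
Need 895⁻¹ mod 59. Extended Euclid on (59, 10):
59 = 5*10 + 9
10 = 1*9 + 1
9 = 9*1 + 0
Back-substitute:
1 = 10 − 9
1 = −59 + 6·10
895⁻¹ ≡ 6 (mod 59), so k ≡ 6·39 ≡ 57 (mod 59).
x = 245 + 895·57 = 51260.

51260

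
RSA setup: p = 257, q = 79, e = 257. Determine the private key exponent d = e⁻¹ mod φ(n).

15617

φ(n) = (p−1)(q−1) = 256·78 = 19968.
Need d with 257·d ≡ 1 (mod 19968). Apply the extended Euclidean algorithm:
19968 = 77×257 + 179
257 = 1×179 + 78
179 = 2×78 + 23
78 = 3×23 + 9
23 = 2×9 + 5
9 = 1×5 + 4
5 = 1×4 + 1
4 = 4×1 + 0
Back-substitute:
1 = 5 − 4
1 = −9 + 2·5
1 = 2·23 − 5·9
1 = −5·78 + 17·23
1 = 17·179 − 39·78
1 = −39·257 + 56·179
1 = 56·19968 − 4351·257
So 257·(-4351) ≡ 1 (mod 19968), hence d ≡ -4351 ≡ 15617 (mod 19968).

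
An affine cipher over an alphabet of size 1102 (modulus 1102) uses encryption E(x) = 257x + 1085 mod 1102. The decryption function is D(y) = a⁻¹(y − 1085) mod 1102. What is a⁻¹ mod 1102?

Run Euclid on (1102, 257):
1102 = 4*257 + 74
257 = 3*74 + 35
74 = 2*35 + 4
35 = 8*4 + 3
4 = 1*3 + 1
3 = 3*1 + 0
The gcd is 1. Working backward:
1 = 4 − 3
1 = −35 + 9·4
1 = 9·74 − 19·35
1 = −19·257 + 66·74
1 = 66·1102 − 283·257
Hence 257⁻¹ ≡ -283 ≡ 819 (mod 1102).

819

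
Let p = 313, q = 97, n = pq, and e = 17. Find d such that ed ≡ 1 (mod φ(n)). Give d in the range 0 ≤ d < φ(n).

φ(n) = (p−1)(q−1) = 312·96 = 29952.
Need d with 17·d ≡ 1 (mod 29952). Apply the extended Euclidean algorithm:
29952 = 1761·17 + 15
17 = 1·15 + 2
15 = 7·2 + 1
2 = 2·1 + 0
Back-substitute:
1 = 15 − 7·2
1 = −7·17 + 8·15
1 = 8·29952 − 14095·17
So 17·(-14095) ≡ 1 (mod 29952), hence d ≡ -14095 ≡ 15857 (mod 29952).

15857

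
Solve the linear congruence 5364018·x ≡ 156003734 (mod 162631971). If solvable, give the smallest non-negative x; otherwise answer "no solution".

gcd(5364018, 162631971):
162631971 = 30·5364018 + 1711431
5364018 = 3·1711431 + 229725
1711431 = 7·229725 + 103356
229725 = 2·103356 + 23013
103356 = 4·23013 + 11304
23013 = 2·11304 + 405
11304 = 27·405 + 369
405 = 1·369 + 36
369 = 10·36 + 9
36 = 4·9 + 0
gcd = 9, but 9 ∤ 156003734, so the congruence has no solution.

no solution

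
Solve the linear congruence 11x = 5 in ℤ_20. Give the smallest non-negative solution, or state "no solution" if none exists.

First find gcd(11, 20):
20 = 1*11 + 9
11 = 1*9 + 2
9 = 4*2 + 1
2 = 2*1 + 0
gcd = 1, so a unique solution mod 20 exists.
Back-substitute for the Bézout coefficients:
1 = 9 − 4·2
1 = −4·11 + 5·9
1 = 5·20 − 9·11
So 11·(-9) ≡ 1 (mod 20), giving 11⁻¹ ≡ 11.
x ≡ 11⁻¹·5 ≡ 11·5 ≡ 15 (mod 20).

15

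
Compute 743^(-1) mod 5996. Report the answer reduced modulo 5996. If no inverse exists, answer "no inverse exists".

807

gcd(5996, 743) by repeated division:
5996 = 8*743 + 52
743 = 14*52 + 15
52 = 3*15 + 7
15 = 2*7 + 1
7 = 7*1 + 0
gcd = 1, so the inverse exists. Back-substitute:
1 = 15 − 2·7
1 = −2·52 + 7·15
1 = 7·743 − 100·52
1 = −100·5996 + 807·743
So 743·807 ≡ 1 (mod 5996).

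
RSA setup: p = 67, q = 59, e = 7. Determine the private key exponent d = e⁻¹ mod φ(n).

φ(n) = (p−1)(q−1) = 66·58 = 3828.
Need d with 7·d ≡ 1 (mod 3828). Apply the extended Euclidean algorithm:
3828 = 546*7 + 6
7 = 1*6 + 1
6 = 6*1 + 0
Back-substitute:
1 = 7 − 6
1 = −3828 + 547·7
So 7·547 ≡ 1 (mod 3828), hence d = 547.

547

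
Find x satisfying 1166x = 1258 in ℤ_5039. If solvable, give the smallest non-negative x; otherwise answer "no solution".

1505

First find gcd(1166, 5039):
5039 = 4·1166 + 375
1166 = 3·375 + 41
375 = 9·41 + 6
41 = 6·6 + 5
6 = 1·5 + 1
5 = 5·1 + 0
gcd = 1, so a unique solution mod 5039 exists.
Back-substitute for the Bézout coefficients:
1 = 6 − 5
1 = −41 + 7·6
1 = 7·375 − 64·41
1 = −64·1166 + 199·375
1 = 199·5039 − 860·1166
So 1166·(-860) ≡ 1 (mod 5039), giving 1166⁻¹ ≡ 4179.
x ≡ 1166⁻¹·1258 ≡ 4179·1258 ≡ 1505 (mod 5039).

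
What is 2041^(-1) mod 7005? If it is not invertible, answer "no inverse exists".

961

gcd(7005, 2041) by repeated division:
7005 = 3*2041 + 882
2041 = 2*882 + 277
882 = 3*277 + 51
277 = 5*51 + 22
51 = 2*22 + 7
22 = 3*7 + 1
7 = 7*1 + 0
gcd = 1, so the inverse exists. Back-substitute:
1 = 22 − 3·7
1 = −3·51 + 7·22
1 = 7·277 − 38·51
1 = −38·882 + 121·277
1 = 121·2041 − 280·882
1 = −280·7005 + 961·2041
So 2041·961 ≡ 1 (mod 7005).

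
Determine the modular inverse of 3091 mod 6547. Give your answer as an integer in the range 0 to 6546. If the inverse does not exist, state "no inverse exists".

Apply the Euclidean algorithm to 6547 and 3091:
6547 = 2*3091 + 365
3091 = 8*365 + 171
365 = 2*171 + 23
171 = 7*23 + 10
23 = 2*10 + 3
10 = 3*3 + 1
3 = 3*1 + 0
Since gcd(3091, 6547) = 1, back-substitute to write 1 as a combination:
1 = 10 − 3·3
1 = −3·23 + 7·10
1 = 7·171 − 52·23
1 = −52·365 + 111·171
1 = 111·3091 − 940·365
1 = −940·6547 + 1991·3091
So 3091·1991 ≡ 1 (mod 6547).

1991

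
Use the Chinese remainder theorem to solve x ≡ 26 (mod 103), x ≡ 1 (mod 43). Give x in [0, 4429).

4043

Write x = 26 + 103·k. Then 103·k ≡ 1 − 26 ≡ 18 (mod 43).
Need 103⁻¹ mod 43. Extended Euclid on (43, 17):
43 = 2·17 + 9
17 = 1·9 + 8
9 = 1·8 + 1
8 = 8·1 + 0
Back-substitute:
1 = 9 − 8
1 = −17 + 2·9
1 = 2·43 − 5·17
103⁻¹ ≡ 38 (mod 43), so k ≡ 38·18 ≡ 39 (mod 43).
x = 26 + 103·39 = 4043.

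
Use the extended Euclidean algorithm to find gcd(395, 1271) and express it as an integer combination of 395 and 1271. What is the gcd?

1

Repeated division:
1271 = 3×395 + 86
395 = 4×86 + 51
86 = 1×51 + 35
51 = 1×35 + 16
35 = 2×16 + 3
16 = 5×3 + 1
3 = 3×1 + 0
gcd(395, 1271) = 1.
Working backward:
1 = 16 − 5·3
1 = −5·35 + 11·16
1 = 11·51 − 16·35
1 = −16·86 + 27·51
1 = 27·395 − 124·86
1 = −124·1271 + 399·395
So 1 = (-124)·1271 + (399)·395.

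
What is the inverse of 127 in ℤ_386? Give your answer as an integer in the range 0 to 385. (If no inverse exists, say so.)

231

Apply the Euclidean algorithm to 386 and 127:
386 = 3×127 + 5
127 = 25×5 + 2
5 = 2×2 + 1
2 = 2×1 + 0
Since gcd(127, 386) = 1, back-substitute to write 1 as a combination:
1 = 5 − 2·2
1 = −2·127 + 51·5
1 = 51·386 − 155·127
Thus 127·(-155) ≡ 1 (mod 386); reducing, -155 mod 386 = 231.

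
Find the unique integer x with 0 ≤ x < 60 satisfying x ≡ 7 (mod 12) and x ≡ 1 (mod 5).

31

Write x = 7 + 12·k. Then 12·k ≡ 1 − 7 ≡ 4 (mod 5).
Need 12⁻¹ mod 5. Extended Euclid on (5, 2):
5 = 2·2 + 1
2 = 2·1 + 0
Back-substitute:
1 = 5 − 2·2
12⁻¹ ≡ 3 (mod 5), so k ≡ 3·4 ≡ 2 (mod 5).
x = 7 + 12·2 = 31.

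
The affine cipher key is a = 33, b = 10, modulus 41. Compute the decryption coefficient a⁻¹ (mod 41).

Apply the Euclidean algorithm to 41 and 33:
41 = 1×33 + 8
33 = 4×8 + 1
8 = 8×1 + 0
Since gcd(33, 41) = 1, back-substitute to write 1 as a combination:
1 = 33 − 4·8
1 = −4·41 + 5·33
So 33·5 ≡ 1 (mod 41).

5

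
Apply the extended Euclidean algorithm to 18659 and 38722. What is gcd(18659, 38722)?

1

Repeated division:
38722 = 2*18659 + 1404
18659 = 13*1404 + 407
1404 = 3*407 + 183
407 = 2*183 + 41
183 = 4*41 + 19
41 = 2*19 + 3
19 = 6*3 + 1
3 = 3*1 + 0
gcd(18659, 38722) = 1.
Back-substituting:
1 = 19 − 6·3
1 = −6·41 + 13·19
1 = 13·183 − 58·41
1 = −58·407 + 129·183
1 = 129·1404 − 445·407
1 = −445·18659 + 5914·1404
1 = 5914·38722 − 12273·18659
So 1 = (5914)·38722 + (-12273)·18659.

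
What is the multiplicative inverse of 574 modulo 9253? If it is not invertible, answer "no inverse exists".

Run Euclid on (9253, 574):
9253 = 16*574 + 69
574 = 8*69 + 22
69 = 3*22 + 3
22 = 7*3 + 1
3 = 3*1 + 0
gcd = 1, so the inverse exists. Back-substitute:
1 = 22 − 7·3
1 = −7·69 + 22·22
1 = 22·574 − 183·69
1 = −183·9253 + 2950·574
So 574·2950 ≡ 1 (mod 9253).

2950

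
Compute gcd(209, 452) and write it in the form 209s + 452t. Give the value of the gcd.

Apply Euclid's algorithm to 452 and 209:
452 = 2×209 + 34
209 = 6×34 + 5
34 = 6×5 + 4
5 = 1×4 + 1
4 = 4×1 + 0
gcd(209, 452) = 1.
Express as a combination:
1 = 5 − 4
1 = −34 + 7·5
1 = 7·209 − 43·34
1 = −43·452 + 93·209
So 1 = (-43)·452 + (93)·209.

1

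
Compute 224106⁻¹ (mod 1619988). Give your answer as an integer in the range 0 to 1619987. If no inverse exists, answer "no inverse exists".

no inverse exists

Compute gcd(224106, 1619988):
1619988 = 7*224106 + 51246
224106 = 4*51246 + 19122
51246 = 2*19122 + 13002
19122 = 1*13002 + 6120
13002 = 2*6120 + 762
6120 = 8*762 + 24
762 = 31*24 + 18
24 = 1*18 + 6
18 = 3*6 + 0
The gcd is 6, not 1, hence no inverse exists.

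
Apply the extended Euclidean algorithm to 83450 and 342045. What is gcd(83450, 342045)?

5

Euclidean algorithm:
342045 = 4×83450 + 8245
83450 = 10×8245 + 1000
8245 = 8×1000 + 245
1000 = 4×245 + 20
245 = 12×20 + 5
20 = 4×5 + 0
gcd(83450, 342045) = 5.
Working backward:
5 = 245 − 12·20
5 = −12·1000 + 49·245
5 = 49·8245 − 404·1000
5 = −404·83450 + 4089·8245
5 = 4089·342045 − 16760·83450
So 5 = (4089)·342045 + (-16760)·83450.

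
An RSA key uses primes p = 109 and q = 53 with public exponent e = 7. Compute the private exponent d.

2407

φ(n) = (p−1)(q−1) = 108·52 = 5616.
Need d with 7·d ≡ 1 (mod 5616). Apply the extended Euclidean algorithm:
5616 = 802*7 + 2
7 = 3*2 + 1
2 = 2*1 + 0
Back-substitute:
1 = 7 − 3·2
1 = −3·5616 + 2407·7
So 7·2407 ≡ 1 (mod 5616), hence d = 2407.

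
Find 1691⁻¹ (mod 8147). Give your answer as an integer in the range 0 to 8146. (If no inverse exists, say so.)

gcd(8147, 1691) by repeated division:
8147 = 4·1691 + 1383
1691 = 1·1383 + 308
1383 = 4·308 + 151
308 = 2·151 + 6
151 = 25·6 + 1
6 = 6·1 + 0
gcd = 1, so the inverse exists. Back-substitute:
1 = 151 − 25·6
1 = −25·308 + 51·151
1 = 51·1383 − 229·308
1 = −229·1691 + 280·1383
1 = 280·8147 − 1349·1691
Hence 1691⁻¹ ≡ -1349 ≡ 6798 (mod 8147).

6798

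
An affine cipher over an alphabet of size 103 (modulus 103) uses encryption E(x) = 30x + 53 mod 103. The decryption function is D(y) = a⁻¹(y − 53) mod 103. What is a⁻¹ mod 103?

79

Apply the Euclidean algorithm to 103 and 30:
103 = 3×30 + 13
30 = 2×13 + 4
13 = 3×4 + 1
4 = 4×1 + 0
gcd = 1, so the inverse exists. Back-substitute:
1 = 13 − 3·4
1 = −3·30 + 7·13
1 = 7·103 − 24·30
Thus 30·(-24) ≡ 1 (mod 103); reducing, -24 mod 103 = 79.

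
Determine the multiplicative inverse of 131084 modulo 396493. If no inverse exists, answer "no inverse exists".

384137

Run Euclid on (396493, 131084):
396493 = 3·131084 + 3241
131084 = 40·3241 + 1444
3241 = 2·1444 + 353
1444 = 4·353 + 32
353 = 11·32 + 1
32 = 32·1 + 0
The gcd is 1. Working backward:
1 = 353 − 11·32
1 = −11·1444 + 45·353
1 = 45·3241 − 101·1444
1 = −101·131084 + 4085·3241
1 = 4085·396493 − 12356·131084
Hence 131084⁻¹ ≡ -12356 ≡ 384137 (mod 396493).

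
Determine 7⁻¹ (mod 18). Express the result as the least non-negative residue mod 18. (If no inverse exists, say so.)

13

Run Euclid on (18, 7):
18 = 2·7 + 4
7 = 1·4 + 3
4 = 1·3 + 1
3 = 3·1 + 0
The gcd is 1. Working backward:
1 = 4 − 3
1 = −7 + 2·4
1 = 2·18 − 5·7
Thus 7·(-5) ≡ 1 (mod 18); reducing, -5 mod 18 = 13.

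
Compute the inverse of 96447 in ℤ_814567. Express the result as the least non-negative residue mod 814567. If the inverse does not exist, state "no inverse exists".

Compute gcd(96447, 814567):
814567 = 8×96447 + 42991
96447 = 2×42991 + 10465
42991 = 4×10465 + 1131
10465 = 9×1131 + 286
1131 = 3×286 + 273
286 = 1×273 + 13
273 = 21×13 + 0
Since gcd = 13 > 1, 96447 is not a unit mod 814567.

no inverse exists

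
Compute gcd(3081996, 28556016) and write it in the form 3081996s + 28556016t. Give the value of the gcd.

Euclidean algorithm:
28556016 = 9×3081996 + 818052
3081996 = 3×818052 + 627840
818052 = 1×627840 + 190212
627840 = 3×190212 + 57204
190212 = 3×57204 + 18600
57204 = 3×18600 + 1404
18600 = 13×1404 + 348
1404 = 4×348 + 12
348 = 29×12 + 0
gcd(3081996, 28556016) = 12.
Back-substituting:
12 = 1404 − 4·348
12 = −4·18600 + 53·1404
12 = 53·57204 − 163·18600
12 = −163·190212 + 542·57204
12 = 542·627840 − 1789·190212
12 = −1789·818052 + 2331·627840
12 = 2331·3081996 − 8782·818052
12 = −8782·28556016 + 81369·3081996
So 12 = (-8782)·28556016 + (81369)·3081996.

12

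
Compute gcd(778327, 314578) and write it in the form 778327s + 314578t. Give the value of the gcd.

11

Apply Euclid's algorithm to 778327 and 314578:
778327 = 2*314578 + 149171
314578 = 2*149171 + 16236
149171 = 9*16236 + 3047
16236 = 5*3047 + 1001
3047 = 3*1001 + 44
1001 = 22*44 + 33
44 = 1*33 + 11
33 = 3*11 + 0
gcd(778327, 314578) = 11.
Express as a combination:
11 = 44 − 33
11 = −1001 + 23·44
11 = 23·3047 − 70·1001
11 = −70·16236 + 373·3047
11 = 373·149171 − 3427·16236
11 = −3427·314578 + 7227·149171
11 = 7227·778327 − 17881·314578
So 11 = (7227)·778327 + (-17881)·314578.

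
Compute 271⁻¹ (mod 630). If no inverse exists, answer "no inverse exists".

Extended Euclidean algorithm:
630 = 2·271 + 88
271 = 3·88 + 7
88 = 12·7 + 4
7 = 1·4 + 3
4 = 1·3 + 1
3 = 3·1 + 0
gcd = 1, so the inverse exists. Back-substitute:
1 = 4 − 3
1 = −7 + 2·4
1 = 2·88 − 25·7
1 = −25·271 + 77·88
1 = 77·630 − 179·271
So 271·(-179) ≡ 1 (mod 630), and -179 ≡ 451 (mod 630).

451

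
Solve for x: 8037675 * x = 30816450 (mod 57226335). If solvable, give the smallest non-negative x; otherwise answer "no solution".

2504487

First find gcd(8037675, 57226335):
57226335 = 7·8037675 + 962610
8037675 = 8·962610 + 336795
962610 = 2·336795 + 289020
336795 = 1·289020 + 47775
289020 = 6·47775 + 2370
47775 = 20·2370 + 375
2370 = 6·375 + 120
375 = 3·120 + 15
120 = 8·15 + 0
gcd = 15 and 15 | 30816450, so solutions exist. Divide through by 15: 535845x ≡ 2054430 (mod 3815089).
Now find 535845⁻¹ mod 3815089:
3815089 = 7*535845 + 64174
535845 = 8*64174 + 22453
64174 = 2*22453 + 19268
22453 = 1*19268 + 3185
19268 = 6*3185 + 158
3185 = 20*158 + 25
158 = 6*25 + 8
25 = 3*8 + 1
8 = 8*1 + 0
Back-substitute:
1 = 25 − 3·8
1 = −3·158 + 19·25
1 = 19·3185 − 383·158
1 = −383·19268 + 2317·3185
1 = 2317·22453 − 2700·19268
1 = −2700·64174 + 7717·22453
1 = 7717·535845 − 64436·64174
1 = −64436·3815089 + 458769·535845
So 535845⁻¹ ≡ 458769 (mod 3815089).
Then x ≡ 458769·2054430 ≡ 2504487 (mod 3815089); the smallest non-negative solution is x = 2504487.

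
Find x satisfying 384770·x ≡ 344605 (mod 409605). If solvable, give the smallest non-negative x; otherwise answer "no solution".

First find gcd(384770, 409605):
409605 = 1·384770 + 24835
384770 = 15·24835 + 12245
24835 = 2·12245 + 345
12245 = 35·345 + 170
345 = 2·170 + 5
170 = 34·5 + 0
gcd = 5 and 5 | 344605, so solutions exist. Divide through by 5: 76954x ≡ 68921 (mod 81921).
Now find 76954⁻¹ mod 81921:
81921 = 1·76954 + 4967
76954 = 15·4967 + 2449
4967 = 2·2449 + 69
2449 = 35·69 + 34
69 = 2·34 + 1
34 = 34·1 + 0
Back-substitute:
1 = 69 − 2·34
1 = −2·2449 + 71·69
1 = 71·4967 − 144·2449
1 = −144·76954 + 2231·4967
1 = 2231·81921 − 2375·76954
So 76954·(-2375) ≡ 1 (mod 81921), i.e. 76954⁻¹ ≡ 79546.
Then x ≡ 79546·68921 ≡ 72704 (mod 81921); the smallest non-negative solution is x = 72704.

72704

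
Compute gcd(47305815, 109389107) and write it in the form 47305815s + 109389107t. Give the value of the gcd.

Euclidean algorithm:
109389107 = 2*47305815 + 14777477
47305815 = 3*14777477 + 2973384
14777477 = 4*2973384 + 2883941
2973384 = 1*2883941 + 89443
2883941 = 32*89443 + 21765
89443 = 4*21765 + 2383
21765 = 9*2383 + 318
2383 = 7*318 + 157
318 = 2*157 + 4
157 = 39*4 + 1
4 = 4*1 + 0
gcd(47305815, 109389107) = 1.
Back-substituting:
1 = 157 − 39·4
1 = −39·318 + 79·157
1 = 79·2383 − 592·318
1 = −592·21765 + 5407·2383
1 = 5407·89443 − 22220·21765
1 = −22220·2883941 + 716447·89443
1 = 716447·2973384 − 738667·2883941
1 = −738667·14777477 + 3671115·2973384
1 = 3671115·47305815 − 11752012·14777477
1 = −11752012·109389107 + 27175139·47305815
So 1 = (-11752012)·109389107 + (27175139)·47305815.

1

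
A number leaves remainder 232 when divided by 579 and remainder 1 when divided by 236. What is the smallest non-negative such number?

Write x = 232 + 579·k. Then 579·k ≡ 1 − 232 ≡ 5 (mod 236).
Need 579⁻¹ mod 236. Extended Euclid on (236, 107):
236 = 2×107 + 22
107 = 4×22 + 19
22 = 1×19 + 3
19 = 6×3 + 1
3 = 3×1 + 0
Back-substitute:
1 = 19 − 6·3
1 = −6·22 + 7·19
1 = 7·107 − 34·22
1 = −34·236 + 75·107
579⁻¹ ≡ 75 (mod 236), so k ≡ 75·5 ≡ 139 (mod 236).
x = 232 + 579·139 = 80713.

80713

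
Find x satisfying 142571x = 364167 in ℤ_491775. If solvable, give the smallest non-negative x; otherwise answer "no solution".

318552

First find gcd(142571, 491775):
491775 = 3×142571 + 64062
142571 = 2×64062 + 14447
64062 = 4×14447 + 6274
14447 = 2×6274 + 1899
6274 = 3×1899 + 577
1899 = 3×577 + 168
577 = 3×168 + 73
168 = 2×73 + 22
73 = 3×22 + 7
22 = 3×7 + 1
7 = 7×1 + 0
gcd = 1, so a unique solution mod 491775 exists.
Back-substitute for the Bézout coefficients:
1 = 22 − 3·7
1 = −3·73 + 10·22
1 = 10·168 − 23·73
1 = −23·577 + 79·168
1 = 79·1899 − 260·577
1 = −260·6274 + 859·1899
1 = 859·14447 − 1978·6274
1 = −1978·64062 + 8771·14447
1 = 8771·142571 − 19520·64062
1 = −19520·491775 + 67331·142571
So 142571·(67331) ≡ 1 (mod 491775), giving 142571⁻¹ ≡ 67331.
x ≡ 142571⁻¹·364167 ≡ 67331·364167 ≡ 318552 (mod 491775).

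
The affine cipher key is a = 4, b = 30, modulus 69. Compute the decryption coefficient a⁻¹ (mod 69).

Apply the Euclidean algorithm to 69 and 4:
69 = 17*4 + 1
4 = 4*1 + 0
gcd = 1, so the inverse exists. Back-substitute:
1 = 69 − 17·4
Hence 4⁻¹ ≡ -17 ≡ 52 (mod 69).

52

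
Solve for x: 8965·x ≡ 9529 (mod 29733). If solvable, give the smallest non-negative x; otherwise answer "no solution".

gcd(8965, 29733):
29733 = 3×8965 + 2838
8965 = 3×2838 + 451
2838 = 6×451 + 132
451 = 3×132 + 55
132 = 2×55 + 22
55 = 2×22 + 11
22 = 2×11 + 0
gcd = 11, but 11 ∤ 9529, so the congruence has no solution.

no solution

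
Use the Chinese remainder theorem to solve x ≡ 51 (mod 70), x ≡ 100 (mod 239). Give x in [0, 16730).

Write x = 51 + 70·k. Then 70·k ≡ 100 − 51 ≡ 49 (mod 239).
Need 70⁻¹ mod 239. Extended Euclid on (239, 70):
239 = 3·70 + 29
70 = 2·29 + 12
29 = 2·12 + 5
12 = 2·5 + 2
5 = 2·2 + 1
2 = 2·1 + 0
Back-substitute:
1 = 5 − 2·2
1 = −2·12 + 5·5
1 = 5·29 − 12·12
1 = −12·70 + 29·29
1 = 29·239 − 99·70
70⁻¹ ≡ 140 (mod 239), so k ≡ 140·49 ≡ 168 (mod 239).
x = 51 + 70·168 = 11811.

11811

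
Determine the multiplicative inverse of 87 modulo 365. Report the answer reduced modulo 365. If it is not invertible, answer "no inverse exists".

Apply the Euclidean algorithm to 365 and 87:
365 = 4·87 + 17
87 = 5·17 + 2
17 = 8·2 + 1
2 = 2·1 + 0
Since gcd(87, 365) = 1, back-substitute to write 1 as a combination:
1 = 17 − 8·2
1 = −8·87 + 41·17
1 = 41·365 − 172·87
Thus 87·(-172) ≡ 1 (mod 365); reducing, -172 mod 365 = 193.

193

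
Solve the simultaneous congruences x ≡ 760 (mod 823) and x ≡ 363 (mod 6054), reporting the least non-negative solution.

4310811

Write x = 760 + 823·k. Then 823·k ≡ 363 − 760 ≡ 5657 (mod 6054).
Need 823⁻¹ mod 6054. Extended Euclid on (6054, 823):
6054 = 7·823 + 293
823 = 2·293 + 237
293 = 1·237 + 56
237 = 4·56 + 13
56 = 4·13 + 4
13 = 3·4 + 1
4 = 4·1 + 0
Back-substitute:
1 = 13 − 3·4
1 = −3·56 + 13·13
1 = 13·237 − 55·56
1 = −55·293 + 68·237
1 = 68·823 − 191·293
1 = −191·6054 + 1405·823
823⁻¹ ≡ 1405 (mod 6054), so k ≡ 1405·5657 ≡ 5237 (mod 6054).
x = 760 + 823·5237 = 4310811.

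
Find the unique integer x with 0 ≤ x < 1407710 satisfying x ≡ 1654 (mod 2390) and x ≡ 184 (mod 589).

Write x = 1654 + 2390·k. Then 2390·k ≡ 184 − 1654 ≡ 297 (mod 589).
Need 2390⁻¹ mod 589. Extended Euclid on (589, 34):
589 = 17·34 + 11
34 = 3·11 + 1
11 = 11·1 + 0
Back-substitute:
1 = 34 − 3·11
1 = −3·589 + 52·34
2390⁻¹ ≡ 52 (mod 589), so k ≡ 52·297 ≡ 130 (mod 589).
x = 1654 + 2390·130 = 312354.

312354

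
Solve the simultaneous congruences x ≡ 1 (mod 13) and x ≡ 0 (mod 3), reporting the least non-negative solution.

Write x = 1 + 13·k. Then 13·k ≡ 0 − 1 ≡ 2 (mod 3).
Need 13⁻¹ mod 3. Extended Euclid on (3, 1):
3 = 3·1 + 0
13⁻¹ ≡ 1 (mod 3), so k ≡ 1·2 ≡ 2 (mod 3).
x = 1 + 13·2 = 27.

27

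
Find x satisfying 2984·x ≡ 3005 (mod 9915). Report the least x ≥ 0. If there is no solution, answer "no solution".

First find gcd(2984, 9915):
9915 = 3×2984 + 963
2984 = 3×963 + 95
963 = 10×95 + 13
95 = 7×13 + 4
13 = 3×4 + 1
4 = 4×1 + 0
gcd = 1, so a unique solution mod 9915 exists.
Back-substitute for the Bézout coefficients:
1 = 13 − 3·4
1 = −3·95 + 22·13
1 = 22·963 − 223·95
1 = −223·2984 + 691·963
1 = 691·9915 − 2296·2984
So 2984·(-2296) ≡ 1 (mod 9915), giving 2984⁻¹ ≡ 7619.
x ≡ 2984⁻¹·3005 ≡ 7619·3005 ≡ 1360 (mod 9915).

1360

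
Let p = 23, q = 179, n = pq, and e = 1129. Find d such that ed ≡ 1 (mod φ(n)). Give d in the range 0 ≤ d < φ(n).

φ(n) = (p−1)(q−1) = 22·178 = 3916.
Need d with 1129·d ≡ 1 (mod 3916). Apply the extended Euclidean algorithm:
3916 = 3×1129 + 529
1129 = 2×529 + 71
529 = 7×71 + 32
71 = 2×32 + 7
32 = 4×7 + 4
7 = 1×4 + 3
4 = 1×3 + 1
3 = 3×1 + 0
Back-substitute:
1 = 4 − 3
1 = −7 + 2·4
1 = 2·32 − 9·7
1 = −9·71 + 20·32
1 = 20·529 − 149·71
1 = −149·1129 + 318·529
1 = 318·3916 − 1103·1129
So 1129·(-1103) ≡ 1 (mod 3916), hence d ≡ -1103 ≡ 2813 (mod 3916).

2813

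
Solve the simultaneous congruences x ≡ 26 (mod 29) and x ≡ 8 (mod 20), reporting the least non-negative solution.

548

Write x = 26 + 29·k. Then 29·k ≡ 8 − 26 ≡ 2 (mod 20).
Need 29⁻¹ mod 20. Extended Euclid on (20, 9):
20 = 2*9 + 2
9 = 4*2 + 1
2 = 2*1 + 0
Back-substitute:
1 = 9 − 4·2
1 = −4·20 + 9·9
29⁻¹ ≡ 9 (mod 20), so k ≡ 9·2 ≡ 18 (mod 20).
x = 26 + 29·18 = 548.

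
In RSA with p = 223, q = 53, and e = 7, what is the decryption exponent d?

φ(n) = (p−1)(q−1) = 222·52 = 11544.
Need d with 7·d ≡ 1 (mod 11544). Apply the extended Euclidean algorithm:
11544 = 1649·7 + 1
7 = 7·1 + 0
Back-substitute:
1 = 11544 − 1649·7
So 7·(-1649) ≡ 1 (mod 11544), hence d ≡ -1649 ≡ 9895 (mod 11544).

9895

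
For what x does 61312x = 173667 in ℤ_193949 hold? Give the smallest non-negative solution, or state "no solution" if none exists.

143342

First find gcd(61312, 193949):
193949 = 3×61312 + 10013
61312 = 6×10013 + 1234
10013 = 8×1234 + 141
1234 = 8×141 + 106
141 = 1×106 + 35
106 = 3×35 + 1
35 = 35×1 + 0
gcd = 1, so a unique solution mod 193949 exists.
Back-substitute for the Bézout coefficients:
1 = 106 − 3·35
1 = −3·141 + 4·106
1 = 4·1234 − 35·141
1 = −35·10013 + 284·1234
1 = 284·61312 − 1739·10013
1 = −1739·193949 + 5501·61312
So 61312·(5501) ≡ 1 (mod 193949), giving 61312⁻¹ ≡ 5501.
x ≡ 61312⁻¹·173667 ≡ 5501·173667 ≡ 143342 (mod 193949).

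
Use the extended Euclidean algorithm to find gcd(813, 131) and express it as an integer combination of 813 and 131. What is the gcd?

1

Apply Euclid's algorithm to 813 and 131:
813 = 6×131 + 27
131 = 4×27 + 23
27 = 1×23 + 4
23 = 5×4 + 3
4 = 1×3 + 1
3 = 3×1 + 0
gcd(813, 131) = 1.
Back-substituting:
1 = 4 − 3
1 = −23 + 6·4
1 = 6·27 − 7·23
1 = −7·131 + 34·27
1 = 34·813 − 211·131
So 1 = (34)·813 + (-211)·131.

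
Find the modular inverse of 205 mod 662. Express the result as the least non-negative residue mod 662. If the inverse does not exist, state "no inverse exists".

Extended Euclidean algorithm:
662 = 3·205 + 47
205 = 4·47 + 17
47 = 2·17 + 13
17 = 1·13 + 4
13 = 3·4 + 1
4 = 4·1 + 0
gcd = 1, so the inverse exists. Back-substitute:
1 = 13 − 3·4
1 = −3·17 + 4·13
1 = 4·47 − 11·17
1 = −11·205 + 48·47
1 = 48·662 − 155·205
So 205·(-155) ≡ 1 (mod 662), and -155 ≡ 507 (mod 662).

507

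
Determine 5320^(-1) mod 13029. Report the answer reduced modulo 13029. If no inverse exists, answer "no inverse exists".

Run Euclid on (13029, 5320):
13029 = 2*5320 + 2389
5320 = 2*2389 + 542
2389 = 4*542 + 221
542 = 2*221 + 100
221 = 2*100 + 21
100 = 4*21 + 16
21 = 1*16 + 5
16 = 3*5 + 1
5 = 5*1 + 0
gcd = 1, so the inverse exists. Back-substitute:
1 = 16 − 3·5
1 = −3·21 + 4·16
1 = 4·100 − 19·21
1 = −19·221 + 42·100
1 = 42·542 − 103·221
1 = −103·2389 + 454·542
1 = 454·5320 − 1011·2389
1 = −1011·13029 + 2476·5320
So 5320·2476 ≡ 1 (mod 13029).

2476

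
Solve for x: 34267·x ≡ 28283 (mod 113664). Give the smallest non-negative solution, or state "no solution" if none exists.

First find gcd(34267, 113664):
113664 = 3·34267 + 10863
34267 = 3·10863 + 1678
10863 = 6·1678 + 795
1678 = 2·795 + 88
795 = 9·88 + 3
88 = 29·3 + 1
3 = 3·1 + 0
gcd = 1, so a unique solution mod 113664 exists.
Back-substitute for the Bézout coefficients:
1 = 88 − 29·3
1 = −29·795 + 262·88
1 = 262·1678 − 553·795
1 = −553·10863 + 3580·1678
1 = 3580·34267 − 11293·10863
1 = −11293·113664 + 37459·34267
So 34267·(37459) ≡ 1 (mod 113664), giving 34267⁻¹ ≡ 37459.
x ≡ 34267⁻¹·28283 ≡ 37459·28283 ≡ 104417 (mod 113664).

104417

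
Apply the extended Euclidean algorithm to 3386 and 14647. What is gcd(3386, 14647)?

1

Repeated division:
14647 = 4·3386 + 1103
3386 = 3·1103 + 77
1103 = 14·77 + 25
77 = 3·25 + 2
25 = 12·2 + 1
2 = 2·1 + 0
gcd(3386, 14647) = 1.
Back-substituting:
1 = 25 − 12·2
1 = −12·77 + 37·25
1 = 37·1103 − 530·77
1 = −530·3386 + 1627·1103
1 = 1627·14647 − 7038·3386
So 1 = (1627)·14647 + (-7038)·3386.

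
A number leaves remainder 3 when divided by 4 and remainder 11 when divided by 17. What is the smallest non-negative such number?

Write x = 3 + 4·k. Then 4·k ≡ 11 − 3 ≡ 8 (mod 17).
Need 4⁻¹ mod 17. Extended Euclid on (17, 4):
17 = 4·4 + 1
4 = 4·1 + 0
Back-substitute:
1 = 17 − 4·4
4⁻¹ ≡ 13 (mod 17), so k ≡ 13·8 ≡ 2 (mod 17).
x = 3 + 4·2 = 11.

11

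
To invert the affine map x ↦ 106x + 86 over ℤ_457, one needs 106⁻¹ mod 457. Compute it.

263

Extended Euclidean algorithm:
457 = 4·106 + 33
106 = 3·33 + 7
33 = 4·7 + 5
7 = 1·5 + 2
5 = 2·2 + 1
2 = 2·1 + 0
gcd = 1, so the inverse exists. Back-substitute:
1 = 5 − 2·2
1 = −2·7 + 3·5
1 = 3·33 − 14·7
1 = −14·106 + 45·33
1 = 45·457 − 194·106
So 106·(-194) ≡ 1 (mod 457), and -194 ≡ 263 (mod 457).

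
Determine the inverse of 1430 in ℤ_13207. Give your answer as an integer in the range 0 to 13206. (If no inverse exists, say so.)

Run Euclid on (13207, 1430):
13207 = 9*1430 + 337
1430 = 4*337 + 82
337 = 4*82 + 9
82 = 9*9 + 1
9 = 9*1 + 0
gcd = 1, so the inverse exists. Back-substitute:
1 = 82 − 9·9
1 = −9·337 + 37·82
1 = 37·1430 − 157·337
1 = −157·13207 + 1450·1430
So 1430·1450 ≡ 1 (mod 13207).

1450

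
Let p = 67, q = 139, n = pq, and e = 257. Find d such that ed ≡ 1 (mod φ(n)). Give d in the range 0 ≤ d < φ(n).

φ(n) = (p−1)(q−1) = 66·138 = 9108.
Need d with 257·d ≡ 1 (mod 9108). Apply the extended Euclidean algorithm:
9108 = 35*257 + 113
257 = 2*113 + 31
113 = 3*31 + 20
31 = 1*20 + 11
20 = 1*11 + 9
11 = 1*9 + 2
9 = 4*2 + 1
2 = 2*1 + 0
Back-substitute:
1 = 9 − 4·2
1 = −4·11 + 5·9
1 = 5·20 − 9·11
1 = −9·31 + 14·20
1 = 14·113 − 51·31
1 = −51·257 + 116·113
1 = 116·9108 − 4111·257
So 257·(-4111) ≡ 1 (mod 9108), hence d ≡ -4111 ≡ 4997 (mod 9108).

4997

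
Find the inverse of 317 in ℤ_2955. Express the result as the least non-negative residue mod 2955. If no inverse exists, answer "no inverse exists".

Run Euclid on (2955, 317):
2955 = 9*317 + 102
317 = 3*102 + 11
102 = 9*11 + 3
11 = 3*3 + 2
3 = 1*2 + 1
2 = 2*1 + 0
The gcd is 1. Working backward:
1 = 3 − 2
1 = −11 + 4·3
1 = 4·102 − 37·11
1 = −37·317 + 115·102
1 = 115·2955 − 1072·317
Thus 317·(-1072) ≡ 1 (mod 2955); reducing, -1072 mod 2955 = 1883.

1883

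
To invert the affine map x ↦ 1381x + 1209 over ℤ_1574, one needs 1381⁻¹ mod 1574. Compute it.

Extended Euclidean algorithm:
1574 = 1·1381 + 193
1381 = 7·193 + 30
193 = 6·30 + 13
30 = 2·13 + 4
13 = 3·4 + 1
4 = 4·1 + 0
The gcd is 1. Working backward:
1 = 13 − 3·4
1 = −3·30 + 7·13
1 = 7·193 − 45·30
1 = −45·1381 + 322·193
1 = 322·1574 − 367·1381
So 1381·(-367) ≡ 1 (mod 1574), and -367 ≡ 1207 (mod 1574).

1207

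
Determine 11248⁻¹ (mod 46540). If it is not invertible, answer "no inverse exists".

Compute gcd(11248, 46540):
46540 = 4·11248 + 1548
11248 = 7·1548 + 412
1548 = 3·412 + 312
412 = 1·312 + 100
312 = 3·100 + 12
100 = 8·12 + 4
12 = 3·4 + 0
gcd(11248, 46540) = 4 ≠ 1, so 11248 has no multiplicative inverse modulo 46540.

no inverse exists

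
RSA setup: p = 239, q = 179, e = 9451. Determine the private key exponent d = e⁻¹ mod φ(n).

10879

φ(n) = (p−1)(q−1) = 238·178 = 42364.
Need d with 9451·d ≡ 1 (mod 42364). Apply the extended Euclidean algorithm:
42364 = 4*9451 + 4560
9451 = 2*4560 + 331
4560 = 13*331 + 257
331 = 1*257 + 74
257 = 3*74 + 35
74 = 2*35 + 4
35 = 8*4 + 3
4 = 1*3 + 1
3 = 3*1 + 0
Back-substitute:
1 = 4 − 3
1 = −35 + 9·4
1 = 9·74 − 19·35
1 = −19·257 + 66·74
1 = 66·331 − 85·257
1 = −85·4560 + 1171·331
1 = 1171·9451 − 2427·4560
1 = −2427·42364 + 10879·9451
So 9451·10879 ≡ 1 (mod 42364), hence d = 10879.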